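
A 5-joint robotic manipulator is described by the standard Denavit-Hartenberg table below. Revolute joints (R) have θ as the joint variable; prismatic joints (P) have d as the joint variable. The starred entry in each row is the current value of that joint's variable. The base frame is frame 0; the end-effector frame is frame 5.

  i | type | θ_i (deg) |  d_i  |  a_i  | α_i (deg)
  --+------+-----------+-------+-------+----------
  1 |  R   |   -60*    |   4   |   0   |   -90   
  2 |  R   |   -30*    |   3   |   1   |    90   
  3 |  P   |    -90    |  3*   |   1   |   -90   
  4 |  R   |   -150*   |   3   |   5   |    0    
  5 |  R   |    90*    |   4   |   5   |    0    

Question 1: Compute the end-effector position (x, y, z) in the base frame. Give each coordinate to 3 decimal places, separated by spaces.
after link 1: o_1 = (0.0000, 0.0000, 4.0000)
after link 2: o_2 = (3.0311, 0.7500, 4.5000)
after link 3: o_3 = (1.4151, 1.5490, 7.0981)
after link 4: o_4 = (5.8391, 2.5466, 10.7631)
after link 5: o_5 = (4.3236, 0.1716, 16.5131)

4.324 0.172 16.513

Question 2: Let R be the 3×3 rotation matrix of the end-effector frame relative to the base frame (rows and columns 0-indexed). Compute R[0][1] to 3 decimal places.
End-effector y-axis (col 1 of R) = (-0.6250,-0.6495,-0.4330)
R[0][1] = -0.6250

-0.625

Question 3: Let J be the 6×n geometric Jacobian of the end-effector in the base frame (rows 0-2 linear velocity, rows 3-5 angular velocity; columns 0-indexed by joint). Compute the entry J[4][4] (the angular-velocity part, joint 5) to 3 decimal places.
-0.750

axis z_4 = (0.4330,-0.7500,0.5000); lever o_n−o_4 = (-1.5155,-2.3750,5.7500)
cross product → J_v[:, 4] = (-3.1250,-3.2476,-2.1651)
J_ω[:, 4] = z_4
entry J[4][4] = -0.7500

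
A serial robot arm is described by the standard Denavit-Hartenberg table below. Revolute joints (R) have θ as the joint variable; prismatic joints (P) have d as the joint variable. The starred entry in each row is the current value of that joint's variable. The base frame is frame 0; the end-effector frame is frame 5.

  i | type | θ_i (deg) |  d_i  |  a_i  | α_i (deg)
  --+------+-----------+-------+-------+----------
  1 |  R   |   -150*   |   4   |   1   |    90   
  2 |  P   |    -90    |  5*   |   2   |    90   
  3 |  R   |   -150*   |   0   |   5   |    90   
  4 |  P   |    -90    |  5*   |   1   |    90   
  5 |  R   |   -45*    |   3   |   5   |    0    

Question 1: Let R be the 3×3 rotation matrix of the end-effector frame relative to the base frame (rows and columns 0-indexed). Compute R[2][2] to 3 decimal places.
-0.866

End-effector z-axis (col 2 of R) = (-0.2500,0.4330,-0.8660)
R[2][2] = -0.8660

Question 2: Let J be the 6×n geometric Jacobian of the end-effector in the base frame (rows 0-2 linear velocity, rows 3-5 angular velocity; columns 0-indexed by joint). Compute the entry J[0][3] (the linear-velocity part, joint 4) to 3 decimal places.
-0.433

prismatic axis z_3 = (-0.4330,0.7500,0.5000)
J_v[:, 3] = z_3; J_ω[:, 3] = (0,0,0)
entry J[0][3] = -0.4330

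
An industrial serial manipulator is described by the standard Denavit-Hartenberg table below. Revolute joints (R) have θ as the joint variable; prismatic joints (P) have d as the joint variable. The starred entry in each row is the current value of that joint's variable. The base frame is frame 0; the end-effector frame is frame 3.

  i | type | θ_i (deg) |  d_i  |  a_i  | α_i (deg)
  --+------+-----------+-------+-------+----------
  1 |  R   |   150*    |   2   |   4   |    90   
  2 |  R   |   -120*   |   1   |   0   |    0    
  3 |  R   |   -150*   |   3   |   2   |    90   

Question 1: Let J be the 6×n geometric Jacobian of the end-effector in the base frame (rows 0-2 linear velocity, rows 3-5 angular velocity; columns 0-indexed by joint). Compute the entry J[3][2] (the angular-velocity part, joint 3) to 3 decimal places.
0.500

axis z_2 = (0.5000,0.8660,0.0000); lever o_n−o_2 = (1.5000,2.5981,2.0000)
cross product → J_v[:, 2] = (1.7321,-1.0000,-0.0000)
J_ω[:, 2] = z_2
entry J[3][2] = 0.5000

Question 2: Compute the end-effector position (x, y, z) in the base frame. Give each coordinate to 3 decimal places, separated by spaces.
after link 1: o_1 = (-3.4641, 2.0000, 2.0000)
after link 2: o_2 = (-2.9641, 2.8660, 2.0000)
after link 3: o_3 = (-1.4641, 5.4641, 4.0000)

-1.464 5.464 4.000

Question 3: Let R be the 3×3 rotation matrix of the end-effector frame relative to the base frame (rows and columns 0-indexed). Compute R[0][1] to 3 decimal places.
End-effector y-axis (col 1 of R) = (0.5000,0.8660,0.0000)
R[0][1] = 0.5000

0.500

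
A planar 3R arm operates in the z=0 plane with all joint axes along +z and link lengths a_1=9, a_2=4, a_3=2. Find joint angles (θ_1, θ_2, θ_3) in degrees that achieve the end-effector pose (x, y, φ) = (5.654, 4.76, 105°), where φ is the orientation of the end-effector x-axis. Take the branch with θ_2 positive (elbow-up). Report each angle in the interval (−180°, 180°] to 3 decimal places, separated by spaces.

-0.002 135.001 -29.999

wrist centre = target − a_3·(cos φ, sin φ) = (6.1716, 2.8281)
cos θ_2 = (46.0875−9²−4²)/(2·9·4) = -0.7071; θ_2 = 135.0009° (elbow-up)
β = atan2(2.8281,6.1716) = 24.6196°; ψ = atan2(2.8284,6.1715) = 24.6218°
θ_1 = β − ψ = -0.0022°
θ_3 = φ − θ_1 − θ_2 = -29.9987° (wrapped to (-180°,180°])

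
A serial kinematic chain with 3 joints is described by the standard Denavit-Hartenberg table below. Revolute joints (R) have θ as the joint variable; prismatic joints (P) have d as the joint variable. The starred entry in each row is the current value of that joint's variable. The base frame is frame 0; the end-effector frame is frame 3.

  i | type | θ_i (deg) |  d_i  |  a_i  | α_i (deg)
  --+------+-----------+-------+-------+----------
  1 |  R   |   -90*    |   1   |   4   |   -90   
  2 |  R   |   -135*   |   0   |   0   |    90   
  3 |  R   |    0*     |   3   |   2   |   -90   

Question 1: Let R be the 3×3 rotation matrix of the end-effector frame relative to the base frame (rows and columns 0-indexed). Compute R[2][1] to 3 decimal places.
0.707

End-effector y-axis (col 1 of R) = (0.0000,-0.7071,0.7071)
R[2][1] = 0.7071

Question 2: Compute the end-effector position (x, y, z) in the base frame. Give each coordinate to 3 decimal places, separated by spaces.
0.000 -0.464 0.293

after link 1: o_1 = (0.0000, -4.0000, 1.0000)
after link 2: o_2 = (0.0000, -4.0000, 1.0000)
after link 3: o_3 = (0.0000, -0.4645, 0.2929)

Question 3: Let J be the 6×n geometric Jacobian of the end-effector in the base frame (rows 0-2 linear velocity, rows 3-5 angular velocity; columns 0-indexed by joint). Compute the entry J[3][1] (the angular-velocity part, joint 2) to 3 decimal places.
1.000

axis z_1 = (1.0000,0.0000,0.0000); lever o_n−o_1 = (0.0000,3.5355,-0.7071)
cross product → J_v[:, 1] = (-0.0000,0.7071,3.5355)
J_ω[:, 1] = z_1
entry J[3][1] = 1.0000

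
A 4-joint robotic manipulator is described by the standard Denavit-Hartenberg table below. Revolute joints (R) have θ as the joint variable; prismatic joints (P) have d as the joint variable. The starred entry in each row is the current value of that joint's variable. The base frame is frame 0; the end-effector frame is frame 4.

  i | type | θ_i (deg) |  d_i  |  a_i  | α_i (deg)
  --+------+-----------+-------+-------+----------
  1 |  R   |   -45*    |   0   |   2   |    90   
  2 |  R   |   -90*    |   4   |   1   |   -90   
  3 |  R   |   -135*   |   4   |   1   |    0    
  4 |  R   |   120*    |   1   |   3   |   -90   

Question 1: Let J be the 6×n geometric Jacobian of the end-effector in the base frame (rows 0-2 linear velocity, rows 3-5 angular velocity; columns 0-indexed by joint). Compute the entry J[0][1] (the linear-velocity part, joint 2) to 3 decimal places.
axis z_1 = (-0.7071,-0.7071,0.0000); lever o_n−o_1 = (-0.3419,-7.4130,-3.1907)
cross product → J_v[:, 1] = (2.2561,-2.2561,5.0000)
J_ω[:, 1] = z_1
entry J[0][1] = 2.2561

2.256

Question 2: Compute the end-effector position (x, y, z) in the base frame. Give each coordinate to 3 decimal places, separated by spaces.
after link 1: o_1 = (1.4142, -1.4142, 0.0000)
after link 2: o_2 = (-1.4142, -4.2426, -1.0000)
after link 3: o_3 = (0.9142, -7.5711, -0.2929)
after link 4: o_4 = (1.0723, -8.8272, -3.1907)

1.072 -8.827 -3.191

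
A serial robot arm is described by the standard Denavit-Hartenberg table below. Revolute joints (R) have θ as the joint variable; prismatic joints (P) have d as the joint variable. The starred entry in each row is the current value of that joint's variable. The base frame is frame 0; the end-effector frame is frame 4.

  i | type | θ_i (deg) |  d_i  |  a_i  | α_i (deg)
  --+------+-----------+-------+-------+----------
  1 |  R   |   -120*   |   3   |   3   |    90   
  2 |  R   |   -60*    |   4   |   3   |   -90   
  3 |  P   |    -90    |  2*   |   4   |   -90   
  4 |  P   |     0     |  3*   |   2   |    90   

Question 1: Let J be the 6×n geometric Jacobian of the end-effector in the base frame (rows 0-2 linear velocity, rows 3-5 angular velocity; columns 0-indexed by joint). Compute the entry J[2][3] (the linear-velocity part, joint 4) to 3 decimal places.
prismatic axis z_3 = (-0.2500,-0.4330,-0.8660)
J_v[:, 3] = z_3; J_ω[:, 3] = (0,0,0)
entry J[2][3] = -0.8660

-0.866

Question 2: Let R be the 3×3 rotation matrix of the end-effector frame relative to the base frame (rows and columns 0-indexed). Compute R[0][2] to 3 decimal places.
-0.433

End-effector z-axis (col 2 of R) = (-0.4330,-0.7500,0.5000)
R[0][2] = -0.4330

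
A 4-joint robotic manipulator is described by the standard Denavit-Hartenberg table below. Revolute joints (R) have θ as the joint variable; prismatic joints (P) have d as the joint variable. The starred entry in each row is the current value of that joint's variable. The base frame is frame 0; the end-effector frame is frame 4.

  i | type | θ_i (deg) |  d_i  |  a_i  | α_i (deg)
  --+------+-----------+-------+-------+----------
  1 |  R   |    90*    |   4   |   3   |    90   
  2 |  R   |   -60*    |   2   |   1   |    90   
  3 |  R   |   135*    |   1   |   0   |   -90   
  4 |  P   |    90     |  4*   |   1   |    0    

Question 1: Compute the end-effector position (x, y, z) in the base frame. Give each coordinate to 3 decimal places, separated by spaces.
after link 1: o_1 = (0.0000, 3.0000, 4.0000)
after link 2: o_2 = (2.0000, 3.5000, 3.1340)
after link 3: o_3 = (2.0000, 2.6340, 2.6340)
after link 4: o_4 = (-0.8284, 2.0858, 5.5835)

-0.828 2.086 5.583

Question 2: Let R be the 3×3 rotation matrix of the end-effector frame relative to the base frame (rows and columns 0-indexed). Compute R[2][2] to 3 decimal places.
0.612

End-effector z-axis (col 2 of R) = (-0.7071,-0.3536,0.6124)
R[2][2] = 0.6124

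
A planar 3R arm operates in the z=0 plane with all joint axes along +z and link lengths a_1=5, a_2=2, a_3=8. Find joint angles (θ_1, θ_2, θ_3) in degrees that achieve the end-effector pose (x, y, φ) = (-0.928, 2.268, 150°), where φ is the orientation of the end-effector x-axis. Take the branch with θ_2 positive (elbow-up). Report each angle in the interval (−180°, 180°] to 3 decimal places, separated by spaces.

wrist centre = target − a_3·(cos φ, sin φ) = (6.0002, -1.7320)
cos θ_2 = (39.0023−5²−2²)/(2·5·2) = 0.5001; θ_2 = 59.9925° (elbow-up)
β = atan2(-1.7320,6.0002) = -16.1011°; ψ = atan2(1.7319,6.0002) = 16.1004°
θ_1 = β − ψ = -32.2015°
θ_3 = φ − θ_1 − θ_2 = 122.2090° (wrapped to (-180°,180°])

-32.202 59.993 122.209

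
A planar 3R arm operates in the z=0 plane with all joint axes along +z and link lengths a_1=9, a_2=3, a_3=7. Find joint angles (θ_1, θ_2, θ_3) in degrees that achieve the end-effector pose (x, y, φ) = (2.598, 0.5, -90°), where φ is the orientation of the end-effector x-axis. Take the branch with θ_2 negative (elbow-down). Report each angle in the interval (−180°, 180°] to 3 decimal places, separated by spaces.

wrist centre = target − a_3·(cos φ, sin φ) = (2.5980, 7.5000)
cos θ_2 = (62.9996−9²−3²)/(2·9·3) = -0.5000; θ_2 = -120.0005° (elbow-down)
β = atan2(7.5000,2.5980) = 70.8939°; ψ = atan2(-2.5981,7.5000) = -19.1066°
θ_1 = β − ψ = 90.0005°
θ_3 = φ − θ_1 − θ_2 = -60.0000° (wrapped to (-180°,180°])

90.000 -120.000 -60.000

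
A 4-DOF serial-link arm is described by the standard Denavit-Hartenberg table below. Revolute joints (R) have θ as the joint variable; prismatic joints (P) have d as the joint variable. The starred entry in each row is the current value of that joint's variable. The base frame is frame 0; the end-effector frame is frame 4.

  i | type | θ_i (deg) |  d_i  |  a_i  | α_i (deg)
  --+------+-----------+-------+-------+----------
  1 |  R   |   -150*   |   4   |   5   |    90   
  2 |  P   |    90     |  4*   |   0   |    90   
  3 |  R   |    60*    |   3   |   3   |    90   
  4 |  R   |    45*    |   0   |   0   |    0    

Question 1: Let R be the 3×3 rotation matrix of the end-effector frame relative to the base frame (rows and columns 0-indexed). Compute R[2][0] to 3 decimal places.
End-effector x-axis (col 0 of R) = (-0.9186,0.1768,0.3536)
R[2][0] = 0.3536

0.354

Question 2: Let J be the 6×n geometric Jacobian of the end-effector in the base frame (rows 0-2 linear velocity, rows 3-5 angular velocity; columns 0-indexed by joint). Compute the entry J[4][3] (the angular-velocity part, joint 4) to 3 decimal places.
-0.433

axis z_3 = (0.2500,-0.4330,0.8660); lever o_n−o_3 = (0.0000,0.0000,0.0000)
cross product → J_v[:, 3] = (-0.0000,0.0000,0.0000)
J_ω[:, 3] = z_3
entry J[4][3] = -0.4330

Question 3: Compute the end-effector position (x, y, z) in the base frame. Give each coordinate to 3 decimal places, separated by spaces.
after link 1: o_1 = (-4.3301, -2.5000, 4.0000)
after link 2: o_2 = (-6.3301, 0.9641, 4.0000)
after link 3: o_3 = (-10.2272, 1.7141, 5.5000)
after link 4: o_4 = (-10.2272, 1.7141, 5.5000)

-10.227 1.714 5.500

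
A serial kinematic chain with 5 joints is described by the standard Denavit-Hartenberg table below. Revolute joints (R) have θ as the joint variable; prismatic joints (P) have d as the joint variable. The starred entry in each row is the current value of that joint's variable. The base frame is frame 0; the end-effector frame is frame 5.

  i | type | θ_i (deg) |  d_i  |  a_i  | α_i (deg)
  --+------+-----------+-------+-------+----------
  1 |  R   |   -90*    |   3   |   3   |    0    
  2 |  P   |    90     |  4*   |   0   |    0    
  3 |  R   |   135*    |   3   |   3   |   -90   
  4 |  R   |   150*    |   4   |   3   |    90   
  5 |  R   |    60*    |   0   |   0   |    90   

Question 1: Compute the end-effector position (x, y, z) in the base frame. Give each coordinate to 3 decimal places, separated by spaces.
after link 1: o_1 = (0.0000, -3.0000, 3.0000)
after link 2: o_2 = (0.0000, -3.0000, 7.0000)
after link 3: o_3 = (-2.1213, -0.8787, 10.0000)
after link 4: o_4 = (-3.1126, -5.5442, 8.5000)
after link 5: o_5 = (-3.1126, -5.5442, 8.5000)

-3.113 -5.544 8.500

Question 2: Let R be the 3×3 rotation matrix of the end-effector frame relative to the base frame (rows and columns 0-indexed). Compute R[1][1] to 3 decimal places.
0.354

End-effector y-axis (col 1 of R) = (-0.3536,0.3536,-0.8660)
R[1][1] = 0.3536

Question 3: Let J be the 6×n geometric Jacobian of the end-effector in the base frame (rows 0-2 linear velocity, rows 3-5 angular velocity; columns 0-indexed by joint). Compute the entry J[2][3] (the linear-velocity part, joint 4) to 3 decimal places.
2.598

axis z_3 = (-0.7071,-0.7071,0.0000); lever o_n−o_3 = (-0.9913,-4.6655,-1.5000)
cross product → J_v[:, 3] = (1.0607,-1.0607,2.5981)
J_ω[:, 3] = z_3
entry J[2][3] = 2.5981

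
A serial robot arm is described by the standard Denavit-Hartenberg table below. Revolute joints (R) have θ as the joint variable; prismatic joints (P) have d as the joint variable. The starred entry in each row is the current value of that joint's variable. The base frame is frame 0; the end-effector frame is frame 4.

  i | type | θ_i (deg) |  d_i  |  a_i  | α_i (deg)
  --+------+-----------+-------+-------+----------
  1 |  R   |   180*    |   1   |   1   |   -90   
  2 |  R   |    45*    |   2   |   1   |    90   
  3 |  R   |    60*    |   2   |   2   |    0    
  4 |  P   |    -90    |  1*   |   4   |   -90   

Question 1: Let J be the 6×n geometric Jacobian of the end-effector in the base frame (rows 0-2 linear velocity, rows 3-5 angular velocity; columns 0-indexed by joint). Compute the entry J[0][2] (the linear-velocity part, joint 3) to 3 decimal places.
axis z_2 = (-0.7071,0.0000,0.7071); lever o_n−o_2 = (-5.2779,0.2679,-1.0353)
cross product → J_v[:, 2] = (-0.1895,-4.4641,-0.1895)
J_ω[:, 2] = z_2
entry J[0][2] = -0.1895

-0.189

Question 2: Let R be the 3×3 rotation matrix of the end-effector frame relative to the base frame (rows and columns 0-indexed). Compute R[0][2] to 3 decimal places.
-0.354

End-effector z-axis (col 2 of R) = (-0.3536,-0.8660,-0.3536)
R[0][2] = -0.3536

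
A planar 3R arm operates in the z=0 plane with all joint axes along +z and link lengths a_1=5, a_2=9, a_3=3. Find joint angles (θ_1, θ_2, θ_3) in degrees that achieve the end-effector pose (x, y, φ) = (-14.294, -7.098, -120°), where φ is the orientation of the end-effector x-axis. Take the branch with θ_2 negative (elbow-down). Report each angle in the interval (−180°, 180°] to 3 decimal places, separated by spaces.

-141.239 -30.008 51.247

wrist centre = target − a_3·(cos φ, sin φ) = (-12.7940, -4.4999)
cos θ_2 = (183.9358−5²−9²)/(2·5·9) = 0.8660; θ_2 = -30.0083° (elbow-down)
β = atan2(-4.4999,-12.7940) = -160.6221°; ψ = atan2(-4.5011,12.7936) = -19.3833°
θ_1 = β − ψ = -141.2389°
θ_3 = φ − θ_1 − θ_2 = 51.2472° (wrapped to (-180°,180°])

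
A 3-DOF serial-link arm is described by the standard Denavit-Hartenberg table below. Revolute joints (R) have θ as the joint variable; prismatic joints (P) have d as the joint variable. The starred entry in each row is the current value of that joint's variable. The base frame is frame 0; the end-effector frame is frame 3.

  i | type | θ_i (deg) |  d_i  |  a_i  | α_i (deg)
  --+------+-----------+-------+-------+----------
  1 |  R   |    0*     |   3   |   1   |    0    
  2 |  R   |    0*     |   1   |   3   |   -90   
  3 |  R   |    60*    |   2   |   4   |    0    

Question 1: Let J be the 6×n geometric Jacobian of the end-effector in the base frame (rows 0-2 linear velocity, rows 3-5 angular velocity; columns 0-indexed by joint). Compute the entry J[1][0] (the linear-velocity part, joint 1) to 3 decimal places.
axis z_0 = ẑ; lever o_n−o_0 = (6.0000,2.0000,0.5359)
cross product → J_v[:, 0] = (-2.0000,6.0000,0.0000)
J_ω[:, 0] = z_0
entry J[1][0] = 6.0000

6.000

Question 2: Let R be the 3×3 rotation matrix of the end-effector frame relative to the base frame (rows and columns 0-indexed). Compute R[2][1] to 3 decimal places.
End-effector y-axis (col 1 of R) = (-0.8660,0.0000,-0.5000)
R[2][1] = -0.5000

-0.500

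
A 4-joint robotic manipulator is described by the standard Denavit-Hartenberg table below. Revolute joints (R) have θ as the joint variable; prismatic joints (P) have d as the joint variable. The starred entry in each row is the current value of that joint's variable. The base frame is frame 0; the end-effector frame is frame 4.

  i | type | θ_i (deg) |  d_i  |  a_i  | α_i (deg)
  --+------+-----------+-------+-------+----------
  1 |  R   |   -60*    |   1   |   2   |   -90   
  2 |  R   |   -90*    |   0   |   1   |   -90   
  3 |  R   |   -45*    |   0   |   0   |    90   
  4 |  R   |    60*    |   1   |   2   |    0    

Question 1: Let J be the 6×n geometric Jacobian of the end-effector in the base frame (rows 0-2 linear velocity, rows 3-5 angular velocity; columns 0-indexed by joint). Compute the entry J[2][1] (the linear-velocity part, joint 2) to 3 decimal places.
axis z_1 = (0.8660,0.5000,0.0000); lever o_n−o_1 = (2.0908,-0.7929,1.0000)
cross product → J_v[:, 1] = (0.5000,-0.8660,-1.7321)
J_ω[:, 1] = z_1
entry J[2][1] = -1.7321

-1.732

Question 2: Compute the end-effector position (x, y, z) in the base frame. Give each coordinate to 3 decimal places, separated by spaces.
3.091 -2.525 2.000

after link 1: o_1 = (1.0000, -1.7321, 1.0000)
after link 2: o_2 = (1.0000, -1.7321, 2.0000)
after link 3: o_3 = (1.0000, -1.7321, 2.0000)
after link 4: o_4 = (3.0908, -2.5249, 2.0000)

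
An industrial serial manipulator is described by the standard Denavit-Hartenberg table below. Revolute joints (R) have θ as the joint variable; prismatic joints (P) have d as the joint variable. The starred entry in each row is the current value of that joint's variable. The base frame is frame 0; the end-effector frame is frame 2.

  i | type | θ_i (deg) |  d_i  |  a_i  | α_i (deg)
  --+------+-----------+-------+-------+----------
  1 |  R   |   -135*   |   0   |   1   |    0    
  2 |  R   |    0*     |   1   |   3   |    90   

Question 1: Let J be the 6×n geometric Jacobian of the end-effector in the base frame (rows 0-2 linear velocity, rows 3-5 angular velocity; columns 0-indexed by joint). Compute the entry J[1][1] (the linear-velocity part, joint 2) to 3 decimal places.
-2.121

axis z_1 = (0.0000,0.0000,1.0000); lever o_n−o_1 = (-2.1213,-2.1213,1.0000)
cross product → J_v[:, 1] = (2.1213,-2.1213,0.0000)
J_ω[:, 1] = z_1
entry J[1][1] = -2.1213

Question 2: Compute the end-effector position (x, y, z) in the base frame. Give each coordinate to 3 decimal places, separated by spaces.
-2.828 -2.828 1.000

after link 1: o_1 = (-0.7071, -0.7071, 0.0000)
after link 2: o_2 = (-2.8284, -2.8284, 1.0000)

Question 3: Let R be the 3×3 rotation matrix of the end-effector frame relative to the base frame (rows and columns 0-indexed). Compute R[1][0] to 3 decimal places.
-0.707

End-effector x-axis (col 0 of R) = (-0.7071,-0.7071,0.0000)
R[1][0] = -0.7071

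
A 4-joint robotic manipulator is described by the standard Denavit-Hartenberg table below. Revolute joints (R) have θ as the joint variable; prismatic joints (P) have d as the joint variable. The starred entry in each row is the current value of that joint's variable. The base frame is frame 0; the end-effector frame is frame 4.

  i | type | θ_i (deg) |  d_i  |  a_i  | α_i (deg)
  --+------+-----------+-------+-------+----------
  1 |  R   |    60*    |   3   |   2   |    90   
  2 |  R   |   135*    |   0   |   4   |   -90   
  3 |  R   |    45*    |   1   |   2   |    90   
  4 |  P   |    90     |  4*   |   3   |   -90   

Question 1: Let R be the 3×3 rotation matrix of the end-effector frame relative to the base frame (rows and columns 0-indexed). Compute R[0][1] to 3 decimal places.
-0.362

End-effector y-axis (col 1 of R) = (-0.3624,0.7866,-0.5000)
R[0][1] = -0.3624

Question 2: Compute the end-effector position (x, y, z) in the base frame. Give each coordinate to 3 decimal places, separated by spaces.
after link 1: o_1 = (1.0000, 1.7321, 3.0000)
after link 2: o_2 = (-0.4142, -0.7174, 5.8284)
after link 3: o_3 = (-2.4925, -1.4887, 6.1213)
after link 4: o_4 = (-2.1037, -6.4721, 6.0000)

-2.104 -6.472 6.000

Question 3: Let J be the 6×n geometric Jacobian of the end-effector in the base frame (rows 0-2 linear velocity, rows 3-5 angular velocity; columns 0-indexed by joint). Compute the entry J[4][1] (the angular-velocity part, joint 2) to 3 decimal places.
-0.500

axis z_1 = (0.8660,-0.5000,0.0000); lever o_n−o_1 = (-3.1037,-8.2042,3.0000)
cross product → J_v[:, 1] = (-1.5000,-2.5981,-8.6569)
J_ω[:, 1] = z_1
entry J[4][1] = -0.5000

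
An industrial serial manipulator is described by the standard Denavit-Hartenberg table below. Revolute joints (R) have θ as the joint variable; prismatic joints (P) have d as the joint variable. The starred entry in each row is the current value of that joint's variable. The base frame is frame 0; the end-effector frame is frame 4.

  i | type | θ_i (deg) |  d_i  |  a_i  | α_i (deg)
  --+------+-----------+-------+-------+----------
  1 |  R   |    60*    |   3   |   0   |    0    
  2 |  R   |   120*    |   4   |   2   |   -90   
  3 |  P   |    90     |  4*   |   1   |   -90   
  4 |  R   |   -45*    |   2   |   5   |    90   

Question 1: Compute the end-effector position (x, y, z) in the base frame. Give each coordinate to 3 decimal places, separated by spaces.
after link 1: o_1 = (0.0000, 0.0000, 3.0000)
after link 2: o_2 = (-2.0000, 0.0000, 7.0000)
after link 3: o_3 = (-2.0000, -4.0000, 6.0000)
after link 4: o_4 = (-0.0000, -7.5355, 2.4645)

-0.000 -7.536 2.464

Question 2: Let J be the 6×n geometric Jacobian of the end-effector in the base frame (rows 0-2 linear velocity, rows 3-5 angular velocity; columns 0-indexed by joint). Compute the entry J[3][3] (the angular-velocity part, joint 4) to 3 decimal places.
1.000

axis z_3 = (1.0000,-0.0000,-0.0000); lever o_n−o_3 = (2.0000,-3.5355,-3.5355)
cross product → J_v[:, 3] = (0.0000,3.5355,-3.5355)
J_ω[:, 3] = z_3
entry J[3][3] = 1.0000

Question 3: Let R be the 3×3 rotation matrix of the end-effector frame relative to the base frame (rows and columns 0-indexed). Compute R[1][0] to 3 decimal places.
-0.707

End-effector x-axis (col 0 of R) = (-0.0000,-0.7071,-0.7071)
R[1][0] = -0.7071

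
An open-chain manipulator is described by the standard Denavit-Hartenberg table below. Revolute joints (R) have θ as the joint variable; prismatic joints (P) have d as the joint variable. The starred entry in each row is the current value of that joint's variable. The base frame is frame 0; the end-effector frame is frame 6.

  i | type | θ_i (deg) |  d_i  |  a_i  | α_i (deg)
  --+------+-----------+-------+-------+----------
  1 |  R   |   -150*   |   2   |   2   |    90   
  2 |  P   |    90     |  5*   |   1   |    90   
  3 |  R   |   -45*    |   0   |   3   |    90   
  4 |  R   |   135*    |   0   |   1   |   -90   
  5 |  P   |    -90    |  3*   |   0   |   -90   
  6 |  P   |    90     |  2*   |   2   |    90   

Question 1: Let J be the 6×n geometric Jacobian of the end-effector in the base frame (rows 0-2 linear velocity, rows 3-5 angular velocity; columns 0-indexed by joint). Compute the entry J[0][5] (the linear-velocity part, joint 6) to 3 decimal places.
-0.862

prismatic axis z_5 = (-0.8624,0.0795,-0.5000)
J_v[:, 5] = z_5; J_ω[:, 5] = (0,0,0)
entry J[0][5] = -0.8624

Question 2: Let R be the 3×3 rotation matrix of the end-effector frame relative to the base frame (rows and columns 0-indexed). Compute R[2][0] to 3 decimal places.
0.500

End-effector x-axis (col 0 of R) = (-0.3624,-0.7866,0.5000)
R[2][0] = 0.5000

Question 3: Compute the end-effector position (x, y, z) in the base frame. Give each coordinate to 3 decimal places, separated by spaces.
-5.396 2.518 3.121

after link 1: o_1 = (-1.7321, -1.0000, 2.0000)
after link 2: o_2 = (-4.2321, 3.3301, 3.0000)
after link 3: o_3 = (-3.1714, 1.4930, 5.1213)
after link 4: o_4 = (-4.0338, 1.5725, 4.6213)
after link 5: o_5 = (-2.9466, 3.9322, 3.1213)
after link 6: o_6 = (-5.3961, 2.5180, 3.1213)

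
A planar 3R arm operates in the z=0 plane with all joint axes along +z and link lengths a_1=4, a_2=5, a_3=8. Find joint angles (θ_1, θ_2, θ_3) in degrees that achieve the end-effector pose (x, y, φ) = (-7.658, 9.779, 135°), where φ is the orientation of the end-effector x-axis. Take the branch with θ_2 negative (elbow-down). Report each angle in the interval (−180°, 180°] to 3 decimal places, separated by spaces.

wrist centre = target − a_3·(cos φ, sin φ) = (-2.0011, 4.1221)
cos θ_2 = (20.9967−4²−5²)/(2·4·5) = -0.5001; θ_2 = -120.0055° (elbow-down)
β = atan2(4.1221,-2.0011) = 115.8948°; ψ = atan2(-4.3299,1.4996) = -70.8973°
θ_1 = β − ψ = 186.7921°
θ_3 = φ − θ_1 − θ_2 = 68.2134° (wrapped to (-180°,180°])

-173.208 -120.006 68.213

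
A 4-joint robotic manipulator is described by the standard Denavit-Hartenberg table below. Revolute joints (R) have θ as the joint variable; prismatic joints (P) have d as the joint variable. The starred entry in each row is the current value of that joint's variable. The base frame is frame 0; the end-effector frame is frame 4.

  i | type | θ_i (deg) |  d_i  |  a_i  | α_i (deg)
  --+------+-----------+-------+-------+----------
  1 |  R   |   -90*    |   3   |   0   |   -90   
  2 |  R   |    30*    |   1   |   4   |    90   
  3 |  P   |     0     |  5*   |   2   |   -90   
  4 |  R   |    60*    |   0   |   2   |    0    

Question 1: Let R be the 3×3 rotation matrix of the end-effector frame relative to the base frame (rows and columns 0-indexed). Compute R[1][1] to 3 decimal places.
1.000

End-effector y-axis (col 1 of R) = (-0.0000,1.0000,-0.0000)
R[1][1] = 1.0000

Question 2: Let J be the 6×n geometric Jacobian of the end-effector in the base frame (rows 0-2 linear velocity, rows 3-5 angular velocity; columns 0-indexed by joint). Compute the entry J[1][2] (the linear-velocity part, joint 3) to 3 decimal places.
-0.500

prismatic axis z_2 = (0.0000,-0.5000,0.8660)
J_v[:, 2] = z_2; J_ω[:, 2] = (0,0,0)
entry J[1][2] = -0.5000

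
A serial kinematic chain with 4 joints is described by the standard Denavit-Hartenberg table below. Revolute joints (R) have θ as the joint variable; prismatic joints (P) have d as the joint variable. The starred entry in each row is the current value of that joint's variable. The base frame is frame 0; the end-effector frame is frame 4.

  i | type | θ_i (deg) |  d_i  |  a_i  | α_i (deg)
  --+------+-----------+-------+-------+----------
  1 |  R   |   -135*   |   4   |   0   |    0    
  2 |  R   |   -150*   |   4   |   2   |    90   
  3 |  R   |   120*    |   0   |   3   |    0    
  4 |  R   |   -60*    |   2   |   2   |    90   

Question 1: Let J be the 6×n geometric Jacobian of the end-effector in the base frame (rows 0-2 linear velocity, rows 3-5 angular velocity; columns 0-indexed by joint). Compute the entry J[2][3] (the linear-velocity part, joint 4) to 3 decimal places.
axis z_3 = (0.9659,-0.2588,0.0000); lever o_n−o_3 = (2.1907,0.4483,1.7321)
cross product → J_v[:, 3] = (-0.4483,-1.6730,1.0000)
J_ω[:, 3] = z_3
entry J[2][3] = 1.0000

1.000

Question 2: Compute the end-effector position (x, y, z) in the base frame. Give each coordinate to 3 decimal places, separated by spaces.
after link 1: o_1 = (0.0000, 0.0000, 4.0000)
after link 2: o_2 = (0.5176, 1.9319, 8.0000)
after link 3: o_3 = (0.1294, 0.4830, 10.5981)
after link 4: o_4 = (2.3201, 0.9313, 12.3301)

2.320 0.931 12.330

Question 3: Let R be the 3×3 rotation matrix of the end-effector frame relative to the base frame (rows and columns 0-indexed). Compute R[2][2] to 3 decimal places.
End-effector z-axis (col 2 of R) = (0.2241,0.8365,-0.5000)
R[2][2] = -0.5000

-0.500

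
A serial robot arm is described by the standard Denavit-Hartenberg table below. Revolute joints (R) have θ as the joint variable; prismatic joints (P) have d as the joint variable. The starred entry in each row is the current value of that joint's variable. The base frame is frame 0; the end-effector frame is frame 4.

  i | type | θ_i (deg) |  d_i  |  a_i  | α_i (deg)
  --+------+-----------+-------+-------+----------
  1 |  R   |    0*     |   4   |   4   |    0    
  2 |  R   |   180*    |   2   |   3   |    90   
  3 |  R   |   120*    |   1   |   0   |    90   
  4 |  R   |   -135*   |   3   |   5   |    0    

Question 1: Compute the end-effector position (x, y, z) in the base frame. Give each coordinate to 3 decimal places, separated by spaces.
after link 1: o_1 = (4.0000, 0.0000, 4.0000)
after link 2: o_2 = (1.0000, 0.0000, 6.0000)
after link 3: o_3 = (1.0000, 1.0000, 6.0000)
after link 4: o_4 = (-3.3658, -2.5355, 4.4381)

-3.366 -2.536 4.438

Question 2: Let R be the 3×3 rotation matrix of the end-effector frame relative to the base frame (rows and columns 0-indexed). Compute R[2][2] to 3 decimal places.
End-effector z-axis (col 2 of R) = (-0.8660,0.0000,0.5000)
R[2][2] = 0.5000

0.500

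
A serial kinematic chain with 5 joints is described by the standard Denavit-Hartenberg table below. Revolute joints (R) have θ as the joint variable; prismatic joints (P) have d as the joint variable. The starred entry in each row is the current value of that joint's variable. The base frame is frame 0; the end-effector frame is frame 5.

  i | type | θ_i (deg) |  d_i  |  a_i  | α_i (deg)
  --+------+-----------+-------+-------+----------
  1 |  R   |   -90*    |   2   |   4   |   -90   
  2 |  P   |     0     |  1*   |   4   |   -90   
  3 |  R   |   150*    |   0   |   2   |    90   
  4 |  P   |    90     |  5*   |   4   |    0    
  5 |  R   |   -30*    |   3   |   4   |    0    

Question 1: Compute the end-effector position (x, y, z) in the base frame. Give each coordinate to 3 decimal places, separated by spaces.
after link 1: o_1 = (0.0000, -4.0000, 2.0000)
after link 2: o_2 = (1.0000, -8.0000, 2.0000)
after link 3: o_3 = (0.0000, -6.2679, 2.0000)
after link 4: o_4 = (-4.3301, -8.7679, -2.0000)
after link 5: o_5 = (-7.9282, -8.5359, -5.4641)

-7.928 -8.536 -5.464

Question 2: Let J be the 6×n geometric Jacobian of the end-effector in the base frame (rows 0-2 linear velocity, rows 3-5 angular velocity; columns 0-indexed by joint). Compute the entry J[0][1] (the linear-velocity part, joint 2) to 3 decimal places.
prismatic axis z_1 = (1.0000,0.0000,0.0000)
J_v[:, 1] = z_1; J_ω[:, 1] = (0,0,0)
entry J[0][1] = 1.0000

1.000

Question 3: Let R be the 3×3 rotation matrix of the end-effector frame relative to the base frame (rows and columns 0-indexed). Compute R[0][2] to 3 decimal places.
-0.866

End-effector z-axis (col 2 of R) = (-0.8660,-0.5000,-0.0000)
R[0][2] = -0.8660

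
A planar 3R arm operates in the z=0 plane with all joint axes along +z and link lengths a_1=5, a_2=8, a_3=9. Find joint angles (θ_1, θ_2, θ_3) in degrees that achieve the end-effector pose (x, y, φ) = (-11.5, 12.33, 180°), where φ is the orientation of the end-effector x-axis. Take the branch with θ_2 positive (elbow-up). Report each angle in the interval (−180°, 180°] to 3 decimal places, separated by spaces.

wrist centre = target − a_3·(cos φ, sin φ) = (-2.5000, 12.3300)
cos θ_2 = (158.2789−5²−8²)/(2·5·8) = 0.8660; θ_2 = 30.0045° (elbow-up)
β = atan2(12.3300,-2.5000) = 101.4618°; ψ = atan2(4.0005,11.9279) = 18.5411°
θ_1 = β − ψ = 82.9206°
θ_3 = φ − θ_1 − θ_2 = 67.0749° (wrapped to (-180°,180°])

82.921 30.004 67.075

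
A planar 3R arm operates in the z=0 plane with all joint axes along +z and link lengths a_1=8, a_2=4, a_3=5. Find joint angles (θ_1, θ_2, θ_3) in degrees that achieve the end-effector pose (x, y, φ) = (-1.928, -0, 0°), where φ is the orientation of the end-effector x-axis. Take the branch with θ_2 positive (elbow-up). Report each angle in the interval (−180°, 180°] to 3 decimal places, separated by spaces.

150.000 120.003 89.997

wrist centre = target − a_3·(cos φ, sin φ) = (-6.9280, -0.0000)
cos θ_2 = (47.9972−8²−4²)/(2·8·4) = -0.5000; θ_2 = 120.0029° (elbow-up)
β = atan2(-0.0000,-6.9280) = -180.0000°; ψ = atan2(3.4640,5.9998) = 30.0000°
θ_1 = β − ψ = -210.0000°
θ_3 = φ − θ_1 − θ_2 = 89.9971° (wrapped to (-180°,180°])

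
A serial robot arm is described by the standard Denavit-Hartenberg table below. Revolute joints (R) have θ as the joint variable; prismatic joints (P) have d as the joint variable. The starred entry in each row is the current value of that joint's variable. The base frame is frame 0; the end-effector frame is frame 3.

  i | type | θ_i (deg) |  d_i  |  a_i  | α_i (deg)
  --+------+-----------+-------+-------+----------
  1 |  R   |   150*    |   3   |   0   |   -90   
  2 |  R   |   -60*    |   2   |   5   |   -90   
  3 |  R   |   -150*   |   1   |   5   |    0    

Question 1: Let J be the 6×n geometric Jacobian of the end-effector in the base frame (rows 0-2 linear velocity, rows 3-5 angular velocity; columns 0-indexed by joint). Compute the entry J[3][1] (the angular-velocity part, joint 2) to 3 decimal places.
axis z_1 = (-0.5000,-0.8660,0.0000); lever o_n−o_1 = (-3.2901,-3.2966,0.0801)
cross product → J_v[:, 1] = (-0.0694,0.0401,-1.2010)
J_ω[:, 1] = z_1
entry J[3][1] = -0.5000

-0.500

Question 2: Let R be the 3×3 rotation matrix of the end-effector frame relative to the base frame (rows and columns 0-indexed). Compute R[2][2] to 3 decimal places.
End-effector z-axis (col 2 of R) = (-0.7500,0.4330,-0.5000)
R[2][2] = -0.5000

-0.500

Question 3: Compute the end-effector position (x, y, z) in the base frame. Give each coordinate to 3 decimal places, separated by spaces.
after link 1: o_1 = (0.0000, 0.0000, 3.0000)
after link 2: o_2 = (-3.1651, -0.4821, 7.3301)
after link 3: o_3 = (-3.2901, -3.2966, 3.0801)

-3.290 -3.297 3.080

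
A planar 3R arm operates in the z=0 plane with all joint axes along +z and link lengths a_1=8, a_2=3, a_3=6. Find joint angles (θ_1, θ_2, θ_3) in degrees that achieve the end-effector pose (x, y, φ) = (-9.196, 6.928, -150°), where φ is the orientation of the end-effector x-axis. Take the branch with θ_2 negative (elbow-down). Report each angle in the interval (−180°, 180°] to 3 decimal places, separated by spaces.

120.003 -30.013 120.010

wrist centre = target − a_3·(cos φ, sin φ) = (-3.9998, 9.9280)
cos θ_2 = (114.5640−8²−3²)/(2·8·3) = 0.8659; θ_2 = -30.0125° (elbow-down)
β = atan2(9.9280,-3.9998) = 111.9438°; ψ = atan2(-1.5006,10.5977) = -8.0591°
θ_1 = β − ψ = 120.0029°
θ_3 = φ − θ_1 − θ_2 = 120.0096° (wrapped to (-180°,180°])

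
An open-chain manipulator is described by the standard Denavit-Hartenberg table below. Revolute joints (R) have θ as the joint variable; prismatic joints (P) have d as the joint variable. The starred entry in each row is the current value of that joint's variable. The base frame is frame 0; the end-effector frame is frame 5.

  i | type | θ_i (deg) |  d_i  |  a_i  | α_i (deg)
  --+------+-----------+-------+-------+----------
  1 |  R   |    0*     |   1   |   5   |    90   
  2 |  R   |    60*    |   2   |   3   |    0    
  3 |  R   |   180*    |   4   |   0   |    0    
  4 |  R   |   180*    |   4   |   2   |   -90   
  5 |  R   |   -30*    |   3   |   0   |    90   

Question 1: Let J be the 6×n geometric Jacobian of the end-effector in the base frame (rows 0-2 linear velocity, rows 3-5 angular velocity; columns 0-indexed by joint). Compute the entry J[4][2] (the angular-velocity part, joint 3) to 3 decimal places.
axis z_2 = (0.0000,-1.0000,0.0000); lever o_n−o_2 = (-1.5981,-8.0000,3.2321)
cross product → J_v[:, 2] = (-3.2321,-0.0000,-1.5981)
J_ω[:, 2] = z_2
entry J[4][2] = -1.0000

-1.000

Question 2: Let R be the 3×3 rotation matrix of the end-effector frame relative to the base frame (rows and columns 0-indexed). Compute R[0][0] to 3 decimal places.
0.433

End-effector x-axis (col 0 of R) = (0.4330,-0.5000,0.7500)
R[0][0] = 0.4330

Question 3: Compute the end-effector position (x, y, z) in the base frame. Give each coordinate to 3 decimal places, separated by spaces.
after link 1: o_1 = (5.0000, 0.0000, 1.0000)
after link 2: o_2 = (6.5000, -2.0000, 3.5981)
after link 3: o_3 = (6.5000, -6.0000, 3.5981)
after link 4: o_4 = (7.5000, -10.0000, 5.3301)
after link 5: o_5 = (4.9019, -10.0000, 6.8301)

4.902 -10.000 6.830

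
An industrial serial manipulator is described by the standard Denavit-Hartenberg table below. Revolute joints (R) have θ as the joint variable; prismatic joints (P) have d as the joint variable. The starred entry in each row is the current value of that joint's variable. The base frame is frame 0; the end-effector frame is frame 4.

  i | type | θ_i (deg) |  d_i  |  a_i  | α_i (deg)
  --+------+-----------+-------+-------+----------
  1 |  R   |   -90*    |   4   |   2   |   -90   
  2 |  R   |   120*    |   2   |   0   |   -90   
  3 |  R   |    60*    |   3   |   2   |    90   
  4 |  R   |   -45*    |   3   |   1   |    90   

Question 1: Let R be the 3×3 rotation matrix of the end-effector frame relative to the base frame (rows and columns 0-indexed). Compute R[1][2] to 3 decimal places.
End-effector z-axis (col 2 of R) = (0.6124,-0.7891,-0.0474)
R[1][2] = -0.7891

-0.789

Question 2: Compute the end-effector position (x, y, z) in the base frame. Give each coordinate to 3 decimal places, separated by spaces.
after link 1: o_1 = (0.0000, -2.0000, 4.0000)
after link 2: o_2 = (2.0000, -2.0000, 4.0000)
after link 3: o_3 = (0.2679, 1.0981, 4.6340)
after link 4: o_4 = (1.1556, 1.9615, 1.7242)

1.156 1.962 1.724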